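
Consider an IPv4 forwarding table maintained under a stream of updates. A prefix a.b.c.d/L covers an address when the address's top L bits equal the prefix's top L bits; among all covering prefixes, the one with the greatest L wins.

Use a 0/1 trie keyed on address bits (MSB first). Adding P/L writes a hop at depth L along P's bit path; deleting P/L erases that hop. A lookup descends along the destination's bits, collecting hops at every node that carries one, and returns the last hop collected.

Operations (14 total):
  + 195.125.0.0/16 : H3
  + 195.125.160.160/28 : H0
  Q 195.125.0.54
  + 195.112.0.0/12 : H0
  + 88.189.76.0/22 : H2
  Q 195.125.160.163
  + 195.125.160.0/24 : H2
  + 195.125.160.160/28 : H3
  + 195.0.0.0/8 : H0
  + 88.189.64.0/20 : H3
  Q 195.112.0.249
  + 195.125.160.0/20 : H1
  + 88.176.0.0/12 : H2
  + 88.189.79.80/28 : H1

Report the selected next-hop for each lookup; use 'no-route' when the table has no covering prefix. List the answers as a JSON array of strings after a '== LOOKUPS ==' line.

Process each operation:
  + 195.125.0.0/16 (H3) depth=16
  + 195.125.160.160/28 (H0) depth=28
  Q 195.125.0.54: descend 1100001101111101 ; hops seen [H3] ; pick H3
  + 195.112.0.0/12 (H0) depth=12
  + 88.189.76.0/22 (H2) depth=22
  Q 195.125.160.163: descend 1100001101111101101000001010 ; hops seen [H0,H3,H0] ; pick H0
  + 195.125.160.0/24 (H2) depth=24
  + 195.125.160.160/28 (H3) depth=28
  + 195.0.0.0/8 (H0) depth=8
  + 88.189.64.0/20 (H3) depth=20
  Q 195.112.0.249: descend 110000110111 ; hops seen [H0,H0] ; pick H0
  + 195.125.160.0/20 (H1) depth=20
  + 88.176.0.0/12 (H2) depth=12
  + 88.189.79.80/28 (H1) depth=28

== LOOKUPS ==
["H3","H0","H0"]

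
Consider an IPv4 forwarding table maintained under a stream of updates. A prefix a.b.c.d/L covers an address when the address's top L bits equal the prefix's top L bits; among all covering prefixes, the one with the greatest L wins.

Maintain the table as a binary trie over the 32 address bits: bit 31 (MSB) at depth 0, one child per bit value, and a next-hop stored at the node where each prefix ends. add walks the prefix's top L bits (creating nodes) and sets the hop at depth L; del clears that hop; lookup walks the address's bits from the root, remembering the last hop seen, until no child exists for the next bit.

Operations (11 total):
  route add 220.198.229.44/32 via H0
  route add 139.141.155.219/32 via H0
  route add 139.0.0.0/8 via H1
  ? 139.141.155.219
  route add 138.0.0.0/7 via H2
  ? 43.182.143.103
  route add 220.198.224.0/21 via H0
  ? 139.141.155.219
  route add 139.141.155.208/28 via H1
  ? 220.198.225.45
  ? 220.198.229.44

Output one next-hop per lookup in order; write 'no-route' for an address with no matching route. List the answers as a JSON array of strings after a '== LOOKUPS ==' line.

Trace:
  + 220.198.229.44/32 (H0) depth=32
  + 139.141.155.219/32 (H0) depth=32
  + 139.0.0.0/8 (H1) depth=8
  ? 139.141.155.219  path d0:-→d1:-→d2:-→d3:-→d4:-→d5:-→d6:-→d7:-→d8:H1→d9:-→d10:-→d11:-→d12:-→d13:-→d14:-→d15:-→d16:-→d17:-→d18:-→d19:-→d20:-→d21:-→d22:-→d23:-→d24:-→d25:-→d26:-→d27:-→d28:-→d29:-→d30:-→d31:-→d32:H0  best=H0
  + 138.0.0.0/7 (H2) depth=7
  ? 43.182.143.103  path d0:-  best=no-route
  + 220.198.224.0/21 (H0) depth=21
  ? 139.141.155.219  path d0:-→d1:-→d2:-→d3:-→d4:-→d5:-→d6:-→d7:H2→d8:H1→d9:-→d10:-→d11:-→d12:-→d13:-→d14:-→d15:-→d16:-→d17:-→d18:-→d19:-→d20:-→d21:-→d22:-→d23:-→d24:-→d25:-→d26:-→d27:-→d28:-→d29:-→d30:-→d31:-→d32:H0  best=H0
  + 139.141.155.208/28 (H1) depth=28
  ? 220.198.225.45  path d0:-→d1:-→d2:-→d3:-→d4:-→d5:-→d6:-→d7:-→d8:-→d9:-→d10:-→d11:-→d12:-→d13:-→d14:-→d15:-→d16:-→d17:-→d18:-→d19:-→d20:-→d21:H0  best=H0
  ? 220.198.229.44  path d0:-→d1:-→d2:-→d3:-→d4:-→d5:-→d6:-→d7:-→d8:-→d9:-→d10:-→d11:-→d12:-→d13:-→d14:-→d15:-→d16:-→d17:-→d18:-→d19:-→d20:-→d21:H0→d22:-→d23:-→d24:-→d25:-→d26:-→d27:-→d28:-→d29:-→d30:-→d31:-→d32:H0  best=H0

== LOOKUPS ==
["H0","no-route","H0","H0","H0"]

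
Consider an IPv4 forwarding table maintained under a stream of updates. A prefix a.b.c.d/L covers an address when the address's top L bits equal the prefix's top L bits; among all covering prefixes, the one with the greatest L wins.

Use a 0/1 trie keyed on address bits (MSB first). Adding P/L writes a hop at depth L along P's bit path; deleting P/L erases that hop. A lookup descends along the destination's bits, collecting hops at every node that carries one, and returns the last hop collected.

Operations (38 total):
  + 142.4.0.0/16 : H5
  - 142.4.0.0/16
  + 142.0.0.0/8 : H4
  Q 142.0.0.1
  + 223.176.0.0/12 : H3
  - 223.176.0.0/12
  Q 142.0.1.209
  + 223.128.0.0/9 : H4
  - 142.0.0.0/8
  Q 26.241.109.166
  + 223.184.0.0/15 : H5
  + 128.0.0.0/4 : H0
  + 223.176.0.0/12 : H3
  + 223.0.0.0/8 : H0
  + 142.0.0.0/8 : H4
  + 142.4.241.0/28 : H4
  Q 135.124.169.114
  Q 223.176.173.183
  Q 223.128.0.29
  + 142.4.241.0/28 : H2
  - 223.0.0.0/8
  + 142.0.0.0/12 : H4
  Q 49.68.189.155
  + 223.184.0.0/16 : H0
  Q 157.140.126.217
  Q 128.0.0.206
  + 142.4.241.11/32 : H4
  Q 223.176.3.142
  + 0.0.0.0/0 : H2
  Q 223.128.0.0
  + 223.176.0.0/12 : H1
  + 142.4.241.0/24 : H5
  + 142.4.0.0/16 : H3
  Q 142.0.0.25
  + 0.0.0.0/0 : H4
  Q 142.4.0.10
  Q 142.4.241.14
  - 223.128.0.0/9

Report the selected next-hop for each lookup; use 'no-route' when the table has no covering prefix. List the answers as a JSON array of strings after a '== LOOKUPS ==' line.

Process each operation:
  + 142.4.0.0/16 (H5) depth=16
  del 142.4.0.0/16 (clear depth 16)
  + 142.0.0.0/8 (H4) depth=8
  lookup 142.0.0.1: bits 1000111000000 walk d0:-→d1:-→d2:-→d3:-→d4:-→d5:-→d6:-→d7:-→d8:H4→d9:-→d10:-→d11:-→d12:-→d13:- -> H4
  + 223.176.0.0/12 (H3) depth=12
  del 223.176.0.0/12 (clear depth 12)
  lookup 142.0.1.209: bits 1000111000000 walk d0:-→d1:-→d2:-→d3:-→d4:-→d5:-→d6:-→d7:-→d8:H4→d9:-→d10:-→d11:-→d12:-→d13:- -> H4
  + 223.128.0.0/9 (H4) depth=9
  del 142.0.0.0/8 (clear depth 8)
  lookup 26.241.109.166: bits ε walk d0:- -> no-route
  + 223.184.0.0/15 (H5) depth=15
  + 128.0.0.0/4 (H0) depth=4
  + 223.176.0.0/12 (H3) depth=12
  + 223.0.0.0/8 (H0) depth=8
  + 142.0.0.0/8 (H4) depth=8
  + 142.4.241.0/28 (H4) depth=28
  lookup 135.124.169.114: bits 1000 walk d0:-→d1:-→d2:-→d3:-→d4:H0 -> H0
  lookup 223.176.173.183: bits 110111111011 walk d0:-→d1:-→d2:-→d3:-→d4:-→d5:-→d6:-→d7:-→d8:H0→d9:H4→d10:-→d11:-→d12:H3 -> H3
  lookup 223.128.0.29: bits 1101111110 walk d0:-→d1:-→d2:-→d3:-→d4:-→d5:-→d6:-→d7:-→d8:H0→d9:H4→d10:- -> H4
  + 142.4.241.0/28 (H2) depth=28
  del 223.0.0.0/8 (clear depth 8)
  + 142.0.0.0/12 (H4) depth=12
  lookup 49.68.189.155: bits ε walk d0:- -> no-route
  + 223.184.0.0/16 (H0) depth=16
  lookup 157.140.126.217: bits 100 walk d0:-→d1:-→d2:-→d3:- -> no-route
  lookup 128.0.0.206: bits 1000 walk d0:-→d1:-→d2:-→d3:-→d4:H0 -> H0
  + 142.4.241.11/32 (H4) depth=32
  lookup 223.176.3.142: bits 110111111011 walk d0:-→d1:-→d2:-→d3:-→d4:-→d5:-→d6:-→d7:-→d8:-→d9:H4→d10:-→d11:-→d12:H3 -> H3
  + 0.0.0.0/0 (H2) depth=0
  lookup 223.128.0.0: bits 1101111110 walk d0:H2→d1:-→d2:-→d3:-→d4:-→d5:-→d6:-→d7:-→d8:-→d9:H4→d10:- -> H4
  + 223.176.0.0/12 (H1) depth=12
  + 142.4.241.0/24 (H5) depth=24
  + 142.4.0.0/16 (H3) depth=16
  lookup 142.0.0.25: bits 1000111000000 walk d0:H2→d1:-→d2:-→d3:-→d4:H0→d5:-→d6:-→d7:-→d8:H4→d9:-→d10:-→d11:-→d12:H4→d13:- -> H4
  + 0.0.0.0/0 (H4) depth=0
  lookup 142.4.0.10: bits 1000111000000100 walk d0:H4→d1:-→d2:-→d3:-→d4:H0→d5:-→d6:-→d7:-→d8:H4→d9:-→d10:-→d11:-→d12:H4→d13:-→d14:-→d15:-→d16:H3 -> H3
  lookup 142.4.241.14: bits 10001110000001001111000100001 walk d0:H4→d1:-→d2:-→d3:-→d4:H0→d5:-→d6:-→d7:-→d8:H4→d9:-→d10:-→d11:-→d12:H4→d13:-→d14:-→d15:-→d16:H3→d17:-→d18:-→d19:-→d20:-→d21:-→d22:-→d23:-→d24:H5→d25:-→d26:-→d27:-→d28:H2→d29:- -> H2
  del 223.128.0.0/9 (clear depth 9)

== LOOKUPS ==
["H4","H4","no-route","H0","H3","H4","no-route","no-route","H0","H3","H4","H4","H3","H2"]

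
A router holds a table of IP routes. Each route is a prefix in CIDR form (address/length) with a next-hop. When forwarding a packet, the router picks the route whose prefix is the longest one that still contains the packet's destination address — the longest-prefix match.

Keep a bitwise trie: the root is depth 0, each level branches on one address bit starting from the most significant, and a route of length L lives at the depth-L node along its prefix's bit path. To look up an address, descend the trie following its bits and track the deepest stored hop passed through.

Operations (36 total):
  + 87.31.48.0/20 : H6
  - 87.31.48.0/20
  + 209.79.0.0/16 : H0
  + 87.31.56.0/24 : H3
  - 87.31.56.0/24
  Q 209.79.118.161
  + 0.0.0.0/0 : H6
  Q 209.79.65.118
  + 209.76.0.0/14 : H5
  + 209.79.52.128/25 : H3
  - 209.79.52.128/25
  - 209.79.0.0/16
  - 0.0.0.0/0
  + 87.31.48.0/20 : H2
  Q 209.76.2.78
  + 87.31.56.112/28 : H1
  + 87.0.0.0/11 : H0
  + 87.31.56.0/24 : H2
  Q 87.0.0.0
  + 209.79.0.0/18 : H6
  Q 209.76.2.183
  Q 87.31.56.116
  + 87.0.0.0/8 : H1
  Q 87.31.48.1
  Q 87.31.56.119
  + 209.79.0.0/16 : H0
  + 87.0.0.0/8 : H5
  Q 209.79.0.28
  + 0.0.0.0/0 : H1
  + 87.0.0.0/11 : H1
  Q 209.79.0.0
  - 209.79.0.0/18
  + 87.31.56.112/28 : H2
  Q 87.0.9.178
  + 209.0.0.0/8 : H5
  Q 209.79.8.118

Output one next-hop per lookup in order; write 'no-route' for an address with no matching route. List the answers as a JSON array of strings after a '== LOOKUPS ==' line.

Apply in order:
  + 87.31.48.0/20 (H6) depth=20
  del 87.31.48.0/20 (clear depth 20)
  + 209.79.0.0/16 (H0) depth=16
  + 87.31.56.0/24 (H3) depth=24
  del 87.31.56.0/24 (clear depth 24)
  lookup 209.79.118.161: bits 1101000101001111 walk d0:-→d1:-→d2:-→d3:-→d4:-→d5:-→d6:-→d7:-→d8:-→d9:-→d10:-→d11:-→d12:-→d13:-→d14:-→d15:-→d16:H0 -> H0
  + 0.0.0.0/0 (H6) depth=0
  lookup 209.79.65.118: bits 1101000101001111 walk d0:H6→d1:-→d2:-→d3:-→d4:-→d5:-→d6:-→d7:-→d8:-→d9:-→d10:-→d11:-→d12:-→d13:-→d14:-→d15:-→d16:H0 -> H0
  + 209.76.0.0/14 (H5) depth=14
  + 209.79.52.128/25 (H3) depth=25
  del 209.79.52.128/25 (clear depth 25)
  del 209.79.0.0/16 (clear depth 16)
  del 0.0.0.0/0 (clear depth 0)
  + 87.31.48.0/20 (H2) depth=20
  lookup 209.76.2.78: bits 11010001010011 walk d0:-→d1:-→d2:-→d3:-→d4:-→d5:-→d6:-→d7:-→d8:-→d9:-→d10:-→d11:-→d12:-→d13:-→d14:H5 -> H5
  + 87.31.56.112/28 (H1) depth=28
  + 87.0.0.0/11 (H0) depth=11
  + 87.31.56.0/24 (H2) depth=24
  lookup 87.0.0.0: bits 01010111000 walk d0:-→d1:-→d2:-→d3:-→d4:-→d5:-→d6:-→d7:-→d8:-→d9:-→d10:-→d11:H0 -> H0
  + 209.79.0.0/18 (H6) depth=18
  lookup 209.76.2.183: bits 11010001010011 walk d0:-→d1:-→d2:-→d3:-→d4:-→d5:-→d6:-→d7:-→d8:-→d9:-→d10:-→d11:-→d12:-→d13:-→d14:H5 -> H5
  lookup 87.31.56.116: bits 0101011100011111001110000111 walk d0:-→d1:-→d2:-→d3:-→d4:-→d5:-→d6:-→d7:-→d8:-→d9:-→d10:-→d11:H0→d12:-→d13:-→d14:-→d15:-→d16:-→d17:-→d18:-→d19:-→d20:H2→d21:-→d22:-→d23:-→d24:H2→d25:-→d26:-→d27:-→d28:H1 -> H1
  + 87.0.0.0/8 (H1) depth=8
  lookup 87.31.48.1: bits 01010111000111110011 walk d0:-→d1:-→d2:-→d3:-→d4:-→d5:-→d6:-→d7:-→d8:H1→d9:-→d10:-→d11:H0→d12:-→d13:-→d14:-→d15:-→d16:-→d17:-→d18:-→d19:-→d20:H2 -> H2
  lookup 87.31.56.119: bits 0101011100011111001110000111 walk d0:-→d1:-→d2:-→d3:-→d4:-→d5:-→d6:-→d7:-→d8:H1→d9:-→d10:-→d11:H0→d12:-→d13:-→d14:-→d15:-→d16:-→d17:-→d18:-→d19:-→d20:H2→d21:-→d22:-→d23:-→d24:H2→d25:-→d26:-→d27:-→d28:H1 -> H1
  + 209.79.0.0/16 (H0) depth=16
  + 87.0.0.0/8 (H5) depth=8
  lookup 209.79.0.28: bits 110100010100111100 walk d0:-→d1:-→d2:-→d3:-→d4:-→d5:-→d6:-→d7:-→d8:-→d9:-→d10:-→d11:-→d12:-→d13:-→d14:H5→d15:-→d16:H0→d17:-→d18:H6 -> H6
  + 0.0.0.0/0 (H1) depth=0
  + 87.0.0.0/11 (H1) depth=11
  lookup 209.79.0.0: bits 110100010100111100 walk d0:H1→d1:-→d2:-→d3:-→d4:-→d5:-→d6:-→d7:-→d8:-→d9:-→d10:-→d11:-→d12:-→d13:-→d14:H5→d15:-→d16:H0→d17:-→d18:H6 -> H6
  del 209.79.0.0/18 (clear depth 18)
  + 87.31.56.112/28 (H2) depth=28
  lookup 87.0.9.178: bits 01010111000 walk d0:H1→d1:-→d2:-→d3:-→d4:-→d5:-→d6:-→d7:-→d8:H5→d9:-→d10:-→d11:H1 -> H1
  + 209.0.0.0/8 (H5) depth=8
  lookup 209.79.8.118: bits 110100010100111100 walk d0:H1→d1:-→d2:-→d3:-→d4:-→d5:-→d6:-→d7:-→d8:H5→d9:-→d10:-→d11:-→d12:-→d13:-→d14:H5→d15:-→d16:H0→d17:-→d18:- -> H0

== LOOKUPS ==
["H0","H0","H5","H0","H5","H1","H2","H1","H6","H6","H1","H0"]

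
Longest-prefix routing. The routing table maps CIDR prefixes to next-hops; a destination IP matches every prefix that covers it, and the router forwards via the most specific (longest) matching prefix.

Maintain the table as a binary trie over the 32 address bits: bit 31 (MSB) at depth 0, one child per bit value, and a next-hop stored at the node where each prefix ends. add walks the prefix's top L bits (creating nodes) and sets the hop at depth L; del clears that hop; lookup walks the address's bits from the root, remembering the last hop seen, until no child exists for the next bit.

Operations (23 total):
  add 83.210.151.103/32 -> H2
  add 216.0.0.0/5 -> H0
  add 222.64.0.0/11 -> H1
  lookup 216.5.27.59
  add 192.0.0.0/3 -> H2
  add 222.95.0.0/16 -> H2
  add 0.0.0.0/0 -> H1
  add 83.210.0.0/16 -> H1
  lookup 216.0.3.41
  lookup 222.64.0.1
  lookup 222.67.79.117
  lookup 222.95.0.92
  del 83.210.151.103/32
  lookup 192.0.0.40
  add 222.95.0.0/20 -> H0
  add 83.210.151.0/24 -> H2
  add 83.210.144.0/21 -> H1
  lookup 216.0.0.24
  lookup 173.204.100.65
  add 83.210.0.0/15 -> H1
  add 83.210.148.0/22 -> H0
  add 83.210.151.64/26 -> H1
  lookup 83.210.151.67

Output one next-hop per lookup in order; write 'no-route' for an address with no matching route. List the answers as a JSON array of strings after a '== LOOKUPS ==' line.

Apply in order:
  + 83.210.151.103/32 (H2) depth=32
  + 216.0.0.0/5 (H0) depth=5
  + 222.64.0.0/11 (H1) depth=11
  ? 216.5.27.59  path d0:-→d1:-→d2:-→d3:-→d4:-→d5:H0  best=H0
  + 192.0.0.0/3 (H2) depth=3
  + 222.95.0.0/16 (H2) depth=16
  + 0.0.0.0/0 (H1) depth=0
  + 83.210.0.0/16 (H1) depth=16
  ? 216.0.3.41  path d0:H1→d1:-→d2:-→d3:H2→d4:-→d5:H0  best=H0
  ? 222.64.0.1  path d0:H1→d1:-→d2:-→d3:H2→d4:-→d5:H0→d6:-→d7:-→d8:-→d9:-→d10:-→d11:H1  best=H1
  ? 222.67.79.117  path d0:H1→d1:-→d2:-→d3:H2→d4:-→d5:H0→d6:-→d7:-→d8:-→d9:-→d10:-→d11:H1  best=H1
  ? 222.95.0.92  path d0:H1→d1:-→d2:-→d3:H2→d4:-→d5:H0→d6:-→d7:-→d8:-→d9:-→d10:-→d11:H1→d12:-→d13:-→d14:-→d15:-→d16:H2  best=H2
  del 83.210.151.103/32 (clear depth 32)
  ? 192.0.0.40  path d0:H1→d1:-→d2:-→d3:H2  best=H2
  + 222.95.0.0/20 (H0) depth=20
  + 83.210.151.0/24 (H2) depth=24
  + 83.210.144.0/21 (H1) depth=21
  ? 216.0.0.24  path d0:H1→d1:-→d2:-→d3:H2→d4:-→d5:H0  best=H0
  ? 173.204.100.65  path d0:H1→d1:-  best=H1
  + 83.210.0.0/15 (H1) depth=15
  + 83.210.148.0/22 (H0) depth=22
  + 83.210.151.64/26 (H1) depth=26
  ? 83.210.151.67  path d0:H1→d1:-→d2:-→d3:-→d4:-→d5:-→d6:-→d7:-→d8:-→d9:-→d10:-→d11:-→d12:-→d13:-→d14:-→d15:H1→d16:H1→d17:-→d18:-→d19:-→d20:-→d21:H1→d22:H0→d23:-→d24:H2→d25:-→d26:H1  best=H1

== LOOKUPS ==
["H0","H0","H1","H1","H2","H2","H0","H1","H1"]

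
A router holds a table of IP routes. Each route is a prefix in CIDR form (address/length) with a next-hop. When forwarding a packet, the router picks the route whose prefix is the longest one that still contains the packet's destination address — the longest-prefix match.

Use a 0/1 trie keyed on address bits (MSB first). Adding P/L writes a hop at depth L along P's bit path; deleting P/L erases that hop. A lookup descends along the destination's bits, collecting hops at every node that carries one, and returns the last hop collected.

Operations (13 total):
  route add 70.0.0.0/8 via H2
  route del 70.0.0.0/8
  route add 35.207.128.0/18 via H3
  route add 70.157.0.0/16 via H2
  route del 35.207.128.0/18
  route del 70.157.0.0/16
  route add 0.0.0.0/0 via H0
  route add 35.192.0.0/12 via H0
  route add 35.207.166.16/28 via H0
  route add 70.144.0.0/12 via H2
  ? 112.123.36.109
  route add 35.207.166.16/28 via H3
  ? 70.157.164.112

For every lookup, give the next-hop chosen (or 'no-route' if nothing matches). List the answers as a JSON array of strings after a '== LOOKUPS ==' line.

Apply in order:
  + 70.0.0.0/8 (H2) depth=8
  - 70.0.0.0/8 clear@8
  + 35.207.128.0/18 (H3) depth=18
  + 70.157.0.0/16 (H2) depth=16
  - 35.207.128.0/18 clear@18
  - 70.157.0.0/16 clear@16
  + 0.0.0.0/0 (H0) depth=0
  + 35.192.0.0/12 (H0) depth=12
  + 35.207.166.16/28 (H0) depth=28
  + 70.144.0.0/12 (H2) depth=12
  lookup 112.123.36.109: bits 01 walk d0:H0→d1:-→d2:- -> H0
  + 35.207.166.16/28 (H3) depth=28
  lookup 70.157.164.112: bits 0100011010011101 walk d0:H0→d1:-→d2:-→d3:-→d4:-→d5:-→d6:-→d7:-→d8:-→d9:-→d10:-→d11:-→d12:H2→d13:-→d14:-→d15:-→d16:- -> H2

== LOOKUPS ==
["H0","H2"]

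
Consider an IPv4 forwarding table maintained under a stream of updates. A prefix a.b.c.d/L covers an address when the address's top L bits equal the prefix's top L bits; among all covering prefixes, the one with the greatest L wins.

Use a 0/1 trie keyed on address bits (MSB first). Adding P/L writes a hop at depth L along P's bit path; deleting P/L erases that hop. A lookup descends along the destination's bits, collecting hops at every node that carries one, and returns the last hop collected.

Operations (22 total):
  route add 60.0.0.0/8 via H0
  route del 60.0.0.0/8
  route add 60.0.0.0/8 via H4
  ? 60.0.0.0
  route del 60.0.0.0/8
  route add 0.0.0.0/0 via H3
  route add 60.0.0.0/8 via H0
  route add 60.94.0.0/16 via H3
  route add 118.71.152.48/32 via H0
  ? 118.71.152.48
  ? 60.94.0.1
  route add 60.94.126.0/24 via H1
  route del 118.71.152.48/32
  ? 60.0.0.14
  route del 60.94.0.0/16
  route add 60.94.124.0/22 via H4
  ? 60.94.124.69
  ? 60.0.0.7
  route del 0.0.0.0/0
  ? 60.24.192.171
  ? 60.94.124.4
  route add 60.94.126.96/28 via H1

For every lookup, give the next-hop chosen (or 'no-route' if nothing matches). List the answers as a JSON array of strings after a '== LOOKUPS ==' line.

Trace:
  + 60.0.0.0/8 (H0) depth=8
  - 60.0.0.0/8 clear@8
  + 60.0.0.0/8 (H4) depth=8
  lookup 60.0.0.0: bits 00111100 walk d0:-→d1:-→d2:-→d3:-→d4:-→d5:-→d6:-→d7:-→d8:H4 -> H4
  - 60.0.0.0/8 clear@8
  + 0.0.0.0/0 (H3) depth=0
  + 60.0.0.0/8 (H0) depth=8
  + 60.94.0.0/16 (H3) depth=16
  + 118.71.152.48/32 (H0) depth=32
  lookup 118.71.152.48: bits 01110110010001111001100000110000 walk d0:H3→d1:-→d2:-→d3:-→d4:-→d5:-→d6:-→d7:-→d8:-→d9:-→d10:-→d11:-→d12:-→d13:-→d14:-→d15:-→d16:-→d17:-→d18:-→d19:-→d20:-→d21:-→d22:-→d23:-→d24:-→d25:-→d26:-→d27:-→d28:-→d29:-→d30:-→d31:-→d32:H0 -> H0
  lookup 60.94.0.1: bits 0011110001011110 walk d0:H3→d1:-→d2:-→d3:-→d4:-→d5:-→d6:-→d7:-→d8:H0→d9:-→d10:-→d11:-→d12:-→d13:-→d14:-→d15:-→d16:H3 -> H3
  + 60.94.126.0/24 (H1) depth=24
  - 118.71.152.48/32 clear@32
  lookup 60.0.0.14: bits 001111000 walk d0:H3→d1:-→d2:-→d3:-→d4:-→d5:-→d6:-→d7:-→d8:H0→d9:- -> H0
  - 60.94.0.0/16 clear@16
  + 60.94.124.0/22 (H4) depth=22
  lookup 60.94.124.69: bits 0011110001011110011111 walk d0:H3→d1:-→d2:-→d3:-→d4:-→d5:-→d6:-→d7:-→d8:H0→d9:-→d10:-→d11:-→d12:-→d13:-→d14:-→d15:-→d16:-→d17:-→d18:-→d19:-→d20:-→d21:-→d22:H4 -> H4
  lookup 60.0.0.7: bits 001111000 walk d0:H3→d1:-→d2:-→d3:-→d4:-→d5:-→d6:-→d7:-→d8:H0→d9:- -> H0
  - 0.0.0.0/0 clear@0
  lookup 60.24.192.171: bits 001111000 walk d0:-→d1:-→d2:-→d3:-→d4:-→d5:-→d6:-→d7:-→d8:H0→d9:- -> H0
  lookup 60.94.124.4: bits 0011110001011110011111 walk d0:-→d1:-→d2:-→d3:-→d4:-→d5:-→d6:-→d7:-→d8:H0→d9:-→d10:-→d11:-→d12:-→d13:-→d14:-→d15:-→d16:-→d17:-→d18:-→d19:-→d20:-→d21:-→d22:H4 -> H4
  + 60.94.126.96/28 (H1) depth=28

== LOOKUPS ==
["H4","H0","H3","H0","H4","H0","H0","H4"]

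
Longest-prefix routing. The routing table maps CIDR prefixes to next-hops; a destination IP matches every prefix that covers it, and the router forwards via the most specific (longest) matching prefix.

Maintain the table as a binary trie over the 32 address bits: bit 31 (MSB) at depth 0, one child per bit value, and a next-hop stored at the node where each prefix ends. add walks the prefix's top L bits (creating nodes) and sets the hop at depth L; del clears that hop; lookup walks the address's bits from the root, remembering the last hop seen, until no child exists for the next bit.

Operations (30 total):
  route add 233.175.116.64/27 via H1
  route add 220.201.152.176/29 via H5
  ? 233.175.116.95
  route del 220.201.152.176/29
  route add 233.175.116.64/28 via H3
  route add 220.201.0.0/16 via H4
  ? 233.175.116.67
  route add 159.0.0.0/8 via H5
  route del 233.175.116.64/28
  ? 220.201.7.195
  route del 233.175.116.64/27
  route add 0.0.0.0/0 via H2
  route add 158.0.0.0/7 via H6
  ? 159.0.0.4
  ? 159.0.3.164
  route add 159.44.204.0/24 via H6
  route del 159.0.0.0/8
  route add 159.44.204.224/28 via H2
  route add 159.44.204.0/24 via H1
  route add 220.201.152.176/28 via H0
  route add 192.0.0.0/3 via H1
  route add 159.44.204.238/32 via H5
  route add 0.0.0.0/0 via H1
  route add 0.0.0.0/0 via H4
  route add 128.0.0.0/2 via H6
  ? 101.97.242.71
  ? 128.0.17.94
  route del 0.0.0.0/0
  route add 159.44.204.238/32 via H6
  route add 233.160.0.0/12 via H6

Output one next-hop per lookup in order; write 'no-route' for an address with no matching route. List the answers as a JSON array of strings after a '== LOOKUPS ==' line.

Process each operation:
  add 233.175.116.64/27 -> H1 at depth 27
  add 220.201.152.176/29 -> H5 at depth 29
  Q 233.175.116.95: descend 111010011010111101110100010 ; hops seen [H1] ; pick H1
  del 220.201.152.176/29 (clear depth 29)
  add 233.175.116.64/28 -> H3 at depth 28
  add 220.201.0.0/16 -> H4 at depth 16
  Q 233.175.116.67: descend 1110100110101111011101000100 ; hops seen [H1,H3] ; pick H3
  add 159.0.0.0/8 -> H5 at depth 8
  del 233.175.116.64/28 (clear depth 28)
  Q 220.201.7.195: descend 1101110011001001 ; hops seen [H4] ; pick H4
  del 233.175.116.64/27 (clear depth 27)
  add 0.0.0.0/0 -> H2 at depth 0
  add 158.0.0.0/7 -> H6 at depth 7
  Q 159.0.0.4: descend 10011111 ; hops seen [H2,H6,H5] ; pick H5
  Q 159.0.3.164: descend 10011111 ; hops seen [H2,H6,H5] ; pick H5
  add 159.44.204.0/24 -> H6 at depth 24
  del 159.0.0.0/8 (clear depth 8)
  add 159.44.204.224/28 -> H2 at depth 28
  add 159.44.204.0/24 -> H1 at depth 24
  add 220.201.152.176/28 -> H0 at depth 28
  add 192.0.0.0/3 -> H1 at depth 3
  add 159.44.204.238/32 -> H5 at depth 32
  add 0.0.0.0/0 -> H1 at depth 0
  add 0.0.0.0/0 -> H4 at depth 0
  add 128.0.0.0/2 -> H6 at depth 2
  Q 101.97.242.71: descend ε ; hops seen [H4] ; pick H4
  Q 128.0.17.94: descend 100 ; hops seen [H4,H6] ; pick H6
  del 0.0.0.0/0 (clear depth 0)
  add 159.44.204.238/32 -> H6 at depth 32
  add 233.160.0.0/12 -> H6 at depth 12

== LOOKUPS ==
["H1","H3","H4","H5","H5","H4","H6"]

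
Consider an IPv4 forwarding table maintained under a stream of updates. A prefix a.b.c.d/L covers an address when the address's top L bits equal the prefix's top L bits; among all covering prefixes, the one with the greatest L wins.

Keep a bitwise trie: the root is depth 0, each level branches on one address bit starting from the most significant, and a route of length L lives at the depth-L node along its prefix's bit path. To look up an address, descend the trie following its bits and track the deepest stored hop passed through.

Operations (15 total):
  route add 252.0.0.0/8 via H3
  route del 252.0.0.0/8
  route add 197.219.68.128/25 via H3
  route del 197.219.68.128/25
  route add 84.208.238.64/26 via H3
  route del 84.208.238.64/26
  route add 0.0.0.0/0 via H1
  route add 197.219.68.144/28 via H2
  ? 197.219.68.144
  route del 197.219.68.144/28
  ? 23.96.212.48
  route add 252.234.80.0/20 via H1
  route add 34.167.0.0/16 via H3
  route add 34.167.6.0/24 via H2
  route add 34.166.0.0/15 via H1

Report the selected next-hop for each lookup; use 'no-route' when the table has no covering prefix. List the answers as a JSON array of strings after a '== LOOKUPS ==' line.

Process each operation:
  add 252.0.0.0/8 -> H3 at depth 8
  del 252.0.0.0/8 (clear depth 8)
  add 197.219.68.128/25 -> H3 at depth 25
  del 197.219.68.128/25 (clear depth 25)
  add 84.208.238.64/26 -> H3 at depth 26
  del 84.208.238.64/26 (clear depth 26)
  add 0.0.0.0/0 -> H1 at depth 0
  add 197.219.68.144/28 -> H2 at depth 28
  ? 197.219.68.144  path d0:H1→d1:-→d2:-→d3:-→d4:-→d5:-→d6:-→d7:-→d8:-→d9:-→d10:-→d11:-→d12:-→d13:-→d14:-→d15:-→d16:-→d17:-→d18:-→d19:-→d20:-→d21:-→d22:-→d23:-→d24:-→d25:-→d26:-→d27:-→d28:H2  best=H2
  del 197.219.68.144/28 (clear depth 28)
  ? 23.96.212.48  path d0:H1→d1:-  best=H1
  add 252.234.80.0/20 -> H1 at depth 20
  add 34.167.0.0/16 -> H3 at depth 16
  add 34.167.6.0/24 -> H2 at depth 24
  add 34.166.0.0/15 -> H1 at depth 15

== LOOKUPS ==
["H2","H1"]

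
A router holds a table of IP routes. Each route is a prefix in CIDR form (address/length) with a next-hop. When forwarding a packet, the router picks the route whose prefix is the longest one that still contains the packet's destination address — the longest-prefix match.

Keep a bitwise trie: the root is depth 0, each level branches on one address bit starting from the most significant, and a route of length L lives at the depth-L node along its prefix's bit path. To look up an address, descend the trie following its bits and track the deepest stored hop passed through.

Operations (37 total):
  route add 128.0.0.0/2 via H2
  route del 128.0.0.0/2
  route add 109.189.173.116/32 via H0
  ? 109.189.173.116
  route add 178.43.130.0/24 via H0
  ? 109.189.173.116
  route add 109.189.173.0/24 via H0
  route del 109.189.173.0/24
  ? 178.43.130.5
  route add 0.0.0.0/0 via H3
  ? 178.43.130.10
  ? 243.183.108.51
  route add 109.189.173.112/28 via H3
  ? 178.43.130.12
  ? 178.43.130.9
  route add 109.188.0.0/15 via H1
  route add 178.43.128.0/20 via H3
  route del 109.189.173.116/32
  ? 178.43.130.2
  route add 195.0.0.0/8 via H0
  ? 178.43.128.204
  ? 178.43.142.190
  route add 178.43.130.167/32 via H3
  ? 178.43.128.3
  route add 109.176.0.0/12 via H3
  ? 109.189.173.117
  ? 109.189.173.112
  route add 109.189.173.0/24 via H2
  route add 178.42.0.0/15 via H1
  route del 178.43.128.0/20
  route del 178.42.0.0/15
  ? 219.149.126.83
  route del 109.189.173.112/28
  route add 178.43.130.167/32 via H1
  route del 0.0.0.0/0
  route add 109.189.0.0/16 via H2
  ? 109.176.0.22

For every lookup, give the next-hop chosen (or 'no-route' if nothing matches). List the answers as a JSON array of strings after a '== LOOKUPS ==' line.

Apply in order:
  + 128.0.0.0/2 (H2) depth=2
  del 128.0.0.0/2 (clear depth 2)
  + 109.189.173.116/32 (H0) depth=32
  lookup 109.189.173.116: bits 01101101101111011010110101110100 walk d0:-→d1:-→d2:-→d3:-→d4:-→d5:-→d6:-→d7:-→d8:-→d9:-→d10:-→d11:-→d12:-→d13:-→d14:-→d15:-→d16:-→d17:-→d18:-→d19:-→d20:-→d21:-→d22:-→d23:-→d24:-→d25:-→d26:-→d27:-→d28:-→d29:-→d30:-→d31:-→d32:H0 -> H0
  + 178.43.130.0/24 (H0) depth=24
  lookup 109.189.173.116: bits 01101101101111011010110101110100 walk d0:-→d1:-→d2:-→d3:-→d4:-→d5:-→d6:-→d7:-→d8:-→d9:-→d10:-→d11:-→d12:-→d13:-→d14:-→d15:-→d16:-→d17:-→d18:-→d19:-→d20:-→d21:-→d22:-→d23:-→d24:-→d25:-→d26:-→d27:-→d28:-→d29:-→d30:-→d31:-→d32:H0 -> H0
  + 109.189.173.0/24 (H0) depth=24
  del 109.189.173.0/24 (clear depth 24)
  lookup 178.43.130.5: bits 101100100010101110000010 walk d0:-→d1:-→d2:-→d3:-→d4:-→d5:-→d6:-→d7:-→d8:-→d9:-→d10:-→d11:-→d12:-→d13:-→d14:-→d15:-→d16:-→d17:-→d18:-→d19:-→d20:-→d21:-→d22:-→d23:-→d24:H0 -> H0
  + 0.0.0.0/0 (H3) depth=0
  lookup 178.43.130.10: bits 101100100010101110000010 walk d0:H3→d1:-→d2:-→d3:-→d4:-→d5:-→d6:-→d7:-→d8:-→d9:-→d10:-→d11:-→d12:-→d13:-→d14:-→d15:-→d16:-→d17:-→d18:-→d19:-→d20:-→d21:-→d22:-→d23:-→d24:H0 -> H0
  lookup 243.183.108.51: bits 1 walk d0:H3→d1:- -> H3
  + 109.189.173.112/28 (H3) depth=28
  lookup 178.43.130.12: bits 101100100010101110000010 walk d0:H3→d1:-→d2:-→d3:-→d4:-→d5:-→d6:-→d7:-→d8:-→d9:-→d10:-→d11:-→d12:-→d13:-→d14:-→d15:-→d16:-→d17:-→d18:-→d19:-→d20:-→d21:-→d22:-→d23:-→d24:H0 -> H0
  lookup 178.43.130.9: bits 101100100010101110000010 walk d0:H3→d1:-→d2:-→d3:-→d4:-→d5:-→d6:-→d7:-→d8:-→d9:-→d10:-→d11:-→d12:-→d13:-→d14:-→d15:-→d16:-→d17:-→d18:-→d19:-→d20:-→d21:-→d22:-→d23:-→d24:H0 -> H0
  + 109.188.0.0/15 (H1) depth=15
  + 178.43.128.0/20 (H3) depth=20
  del 109.189.173.116/32 (clear depth 32)
  lookup 178.43.130.2: bits 101100100010101110000010 walk d0:H3→d1:-→d2:-→d3:-→d4:-→d5:-→d6:-→d7:-→d8:-→d9:-→d10:-→d11:-→d12:-→d13:-→d14:-→d15:-→d16:-→d17:-→d18:-→d19:-→d20:H3→d21:-→d22:-→d23:-→d24:H0 -> H0
  + 195.0.0.0/8 (H0) depth=8
  lookup 178.43.128.204: bits 1011001000101011100000 walk d0:H3→d1:-→d2:-→d3:-→d4:-→d5:-→d6:-→d7:-→d8:-→d9:-→d10:-→d11:-→d12:-→d13:-→d14:-→d15:-→d16:-→d17:-→d18:-→d19:-→d20:H3→d21:-→d22:- -> H3
  lookup 178.43.142.190: bits 10110010001010111000 walk d0:H3→d1:-→d2:-→d3:-→d4:-→d5:-→d6:-→d7:-→d8:-→d9:-→d10:-→d11:-→d12:-→d13:-→d14:-→d15:-→d16:-→d17:-→d18:-→d19:-→d20:H3 -> H3
  + 178.43.130.167/32 (H3) depth=32
  lookup 178.43.128.3: bits 1011001000101011100000 walk d0:H3→d1:-→d2:-→d3:-→d4:-→d5:-→d6:-→d7:-→d8:-→d9:-→d10:-→d11:-→d12:-→d13:-→d14:-→d15:-→d16:-→d17:-→d18:-→d19:-→d20:H3→d21:-→d22:- -> H3
  + 109.176.0.0/12 (H3) depth=12
  lookup 109.189.173.117: bits 0110110110111101101011010111010 walk d0:H3→d1:-→d2:-→d3:-→d4:-→d5:-→d6:-→d7:-→d8:-→d9:-→d10:-→d11:-→d12:H3→d13:-→d14:-→d15:H1→d16:-→d17:-→d18:-→d19:-→d20:-→d21:-→d22:-→d23:-→d24:-→d25:-→d26:-→d27:-→d28:H3→d29:-→d30:-→d31:- -> H3
  lookup 109.189.173.112: bits 01101101101111011010110101110 walk d0:H3→d1:-→d2:-→d3:-→d4:-→d5:-→d6:-→d7:-→d8:-→d9:-→d10:-→d11:-→d12:H3→d13:-→d14:-→d15:H1→d16:-→d17:-→d18:-→d19:-→d20:-→d21:-→d22:-→d23:-→d24:-→d25:-→d26:-→d27:-→d28:H3→d29:- -> H3
  + 109.189.173.0/24 (H2) depth=24
  + 178.42.0.0/15 (H1) depth=15
  del 178.43.128.0/20 (clear depth 20)
  del 178.42.0.0/15 (clear depth 15)
  lookup 219.149.126.83: bits 110 walk d0:H3→d1:-→d2:-→d3:- -> H3
  del 109.189.173.112/28 (clear depth 28)
  + 178.43.130.167/32 (H1) depth=32
  del 0.0.0.0/0 (clear depth 0)
  + 109.189.0.0/16 (H2) depth=16
  lookup 109.176.0.22: bits 011011011011 walk d0:-→d1:-→d2:-→d3:-→d4:-→d5:-→d6:-→d7:-→d8:-→d9:-→d10:-→d11:-→d12:H3 -> H3

== LOOKUPS ==
["H0","H0","H0","H0","H3","H0","H0","H0","H3","H3","H3","H3","H3","H3","H3"]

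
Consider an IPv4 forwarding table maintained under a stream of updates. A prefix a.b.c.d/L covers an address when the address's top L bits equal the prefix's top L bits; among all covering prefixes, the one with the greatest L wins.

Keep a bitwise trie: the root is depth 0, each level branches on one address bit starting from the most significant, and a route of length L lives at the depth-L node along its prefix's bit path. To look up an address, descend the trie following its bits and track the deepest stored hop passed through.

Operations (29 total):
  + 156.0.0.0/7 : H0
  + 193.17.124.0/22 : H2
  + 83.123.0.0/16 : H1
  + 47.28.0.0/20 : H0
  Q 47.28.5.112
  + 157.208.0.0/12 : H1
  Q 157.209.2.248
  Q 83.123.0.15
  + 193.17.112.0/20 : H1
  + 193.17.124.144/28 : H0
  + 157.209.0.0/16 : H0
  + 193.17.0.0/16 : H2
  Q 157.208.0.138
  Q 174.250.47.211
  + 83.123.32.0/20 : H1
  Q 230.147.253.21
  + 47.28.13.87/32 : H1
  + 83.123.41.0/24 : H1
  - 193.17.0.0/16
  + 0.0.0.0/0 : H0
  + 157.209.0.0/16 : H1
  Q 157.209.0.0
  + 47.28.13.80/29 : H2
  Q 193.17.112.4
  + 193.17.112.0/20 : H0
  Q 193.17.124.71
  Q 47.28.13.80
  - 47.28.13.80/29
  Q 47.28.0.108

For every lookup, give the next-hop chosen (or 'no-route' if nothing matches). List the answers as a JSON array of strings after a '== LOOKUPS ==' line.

Apply in order:
  add 156.0.0.0/7 -> H0 at depth 7
  add 193.17.124.0/22 -> H2 at depth 22
  add 83.123.0.0/16 -> H1 at depth 16
  add 47.28.0.0/20 -> H0 at depth 20
  Q 47.28.5.112: descend 00101111000111000000 ; hops seen [H0] ; pick H0
  add 157.208.0.0/12 -> H1 at depth 12
  Q 157.209.2.248: descend 100111011101 ; hops seen [H0,H1] ; pick H1
  Q 83.123.0.15: descend 0101001101111011 ; hops seen [H1] ; pick H1
  add 193.17.112.0/20 -> H1 at depth 20
  add 193.17.124.144/28 -> H0 at depth 28
  add 157.209.0.0/16 -> H0 at depth 16
  add 193.17.0.0/16 -> H2 at depth 16
  Q 157.208.0.138: descend 100111011101000 ; hops seen [H0,H1] ; pick H1
  Q 174.250.47.211: descend 10 ; hops seen [∅] ; pick no-route
  add 83.123.32.0/20 -> H1 at depth 20
  Q 230.147.253.21: descend 11 ; hops seen [∅] ; pick no-route
  add 47.28.13.87/32 -> H1 at depth 32
  add 83.123.41.0/24 -> H1 at depth 24
  del 193.17.0.0/16 (clear depth 16)
  add 0.0.0.0/0 -> H0 at depth 0
  add 157.209.0.0/16 -> H1 at depth 16
  Q 157.209.0.0: descend 1001110111010001 ; hops seen [H0,H0,H1,H1] ; pick H1
  add 47.28.13.80/29 -> H2 at depth 29
  Q 193.17.112.4: descend 11000001000100010111 ; hops seen [H0,H1] ; pick H1
  add 193.17.112.0/20 -> H0 at depth 20
  Q 193.17.124.71: descend 110000010001000101111100 ; hops seen [H0,H0,H2] ; pick H2
  Q 47.28.13.80: descend 00101111000111000000110101010 ; hops seen [H0,H0,H2] ; pick H2
  del 47.28.13.80/29 (clear depth 29)
  Q 47.28.0.108: descend 00101111000111000000 ; hops seen [H0,H0] ; pick H0

== LOOKUPS ==
["H0","H1","H1","H1","no-route","no-route","H1","H1","H2","H2","H0"]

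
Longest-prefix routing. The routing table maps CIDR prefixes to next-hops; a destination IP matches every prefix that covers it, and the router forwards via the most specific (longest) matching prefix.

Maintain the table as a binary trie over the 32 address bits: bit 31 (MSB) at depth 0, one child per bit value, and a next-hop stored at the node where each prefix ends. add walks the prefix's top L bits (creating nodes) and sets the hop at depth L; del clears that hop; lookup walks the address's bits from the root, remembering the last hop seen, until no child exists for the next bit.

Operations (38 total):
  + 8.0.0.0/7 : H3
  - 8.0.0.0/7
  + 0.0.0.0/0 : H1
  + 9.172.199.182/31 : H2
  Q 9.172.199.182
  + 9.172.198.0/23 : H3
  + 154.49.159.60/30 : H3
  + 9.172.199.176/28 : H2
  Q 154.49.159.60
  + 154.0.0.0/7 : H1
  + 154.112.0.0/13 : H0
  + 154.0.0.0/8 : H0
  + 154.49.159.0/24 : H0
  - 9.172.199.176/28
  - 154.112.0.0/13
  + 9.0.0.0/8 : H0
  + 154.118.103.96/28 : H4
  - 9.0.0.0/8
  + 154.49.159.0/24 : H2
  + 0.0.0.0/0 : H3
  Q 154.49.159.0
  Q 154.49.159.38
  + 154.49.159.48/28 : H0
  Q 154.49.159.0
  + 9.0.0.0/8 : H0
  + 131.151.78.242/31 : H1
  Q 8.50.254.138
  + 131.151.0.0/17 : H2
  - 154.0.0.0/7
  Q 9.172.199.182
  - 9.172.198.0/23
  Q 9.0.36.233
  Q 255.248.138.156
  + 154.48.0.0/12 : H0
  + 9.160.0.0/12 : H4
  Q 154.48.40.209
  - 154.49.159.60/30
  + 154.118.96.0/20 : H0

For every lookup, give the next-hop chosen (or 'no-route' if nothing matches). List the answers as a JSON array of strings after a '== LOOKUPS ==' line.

Process each operation:
  add 8.0.0.0/7 -> H3 at depth 7
  del 8.0.0.0/7 (clear depth 7)
  add 0.0.0.0/0 -> H1 at depth 0
  add 9.172.199.182/31 -> H2 at depth 31
  Q 9.172.199.182: descend 0000100110101100110001111011011 ; hops seen [H1,H2] ; pick H2
  add 9.172.198.0/23 -> H3 at depth 23
  add 154.49.159.60/30 -> H3 at depth 30
  add 9.172.199.176/28 -> H2 at depth 28
  Q 154.49.159.60: descend 100110100011000110011111001111 ; hops seen [H1,H3] ; pick H3
  add 154.0.0.0/7 -> H1 at depth 7
  add 154.112.0.0/13 -> H0 at depth 13
  add 154.0.0.0/8 -> H0 at depth 8
  add 154.49.159.0/24 -> H0 at depth 24
  del 9.172.199.176/28 (clear depth 28)
  del 154.112.0.0/13 (clear depth 13)
  add 9.0.0.0/8 -> H0 at depth 8
  add 154.118.103.96/28 -> H4 at depth 28
  del 9.0.0.0/8 (clear depth 8)
  add 154.49.159.0/24 -> H2 at depth 24
  add 0.0.0.0/0 -> H3 at depth 0
  Q 154.49.159.0: descend 10011010001100011001111100 ; hops seen [H3,H1,H0,H2] ; pick H2
  Q 154.49.159.38: descend 100110100011000110011111001 ; hops seen [H3,H1,H0,H2] ; pick H2
  add 154.49.159.48/28 -> H0 at depth 28
  Q 154.49.159.0: descend 10011010001100011001111100 ; hops seen [H3,H1,H0,H2] ; pick H2
  add 9.0.0.0/8 -> H0 at depth 8
  add 131.151.78.242/31 -> H1 at depth 31
  Q 8.50.254.138: descend 0000100 ; hops seen [H3] ; pick H3
  add 131.151.0.0/17 -> H2 at depth 17
  del 154.0.0.0/7 (clear depth 7)
  Q 9.172.199.182: descend 0000100110101100110001111011011 ; hops seen [H3,H0,H3,H2] ; pick H2
  del 9.172.198.0/23 (clear depth 23)
  Q 9.0.36.233: descend 00001001 ; hops seen [H3,H0] ; pick H0
  Q 255.248.138.156: descend 1 ; hops seen [H3] ; pick H3
  add 154.48.0.0/12 -> H0 at depth 12
  add 9.160.0.0/12 -> H4 at depth 12
  Q 154.48.40.209: descend 100110100011000 ; hops seen [H3,H0,H0] ; pick H0
  del 154.49.159.60/30 (clear depth 30)
  add 154.118.96.0/20 -> H0 at depth 20

== LOOKUPS ==
["H2","H3","H2","H2","H2","H3","H2","H0","H3","H0"]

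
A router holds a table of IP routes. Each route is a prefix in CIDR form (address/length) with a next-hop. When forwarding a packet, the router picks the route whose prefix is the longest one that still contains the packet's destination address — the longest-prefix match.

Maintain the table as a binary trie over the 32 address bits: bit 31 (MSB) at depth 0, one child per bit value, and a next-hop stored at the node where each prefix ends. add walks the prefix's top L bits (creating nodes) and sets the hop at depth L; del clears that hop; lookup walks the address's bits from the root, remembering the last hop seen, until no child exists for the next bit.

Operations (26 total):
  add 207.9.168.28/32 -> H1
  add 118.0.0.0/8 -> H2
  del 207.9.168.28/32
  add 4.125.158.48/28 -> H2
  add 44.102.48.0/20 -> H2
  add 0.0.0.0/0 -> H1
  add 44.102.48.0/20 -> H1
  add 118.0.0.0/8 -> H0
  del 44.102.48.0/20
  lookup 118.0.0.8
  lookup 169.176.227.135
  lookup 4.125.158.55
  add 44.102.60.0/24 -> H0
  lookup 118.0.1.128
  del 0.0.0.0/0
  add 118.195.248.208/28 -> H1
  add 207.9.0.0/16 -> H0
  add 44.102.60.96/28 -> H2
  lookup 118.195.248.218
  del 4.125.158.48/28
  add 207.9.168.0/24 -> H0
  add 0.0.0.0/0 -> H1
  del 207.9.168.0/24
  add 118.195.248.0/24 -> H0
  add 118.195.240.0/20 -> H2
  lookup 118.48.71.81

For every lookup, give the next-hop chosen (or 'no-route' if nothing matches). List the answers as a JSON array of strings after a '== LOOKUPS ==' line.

Process each operation:
  add 207.9.168.28/32 -> H1 at depth 32
  add 118.0.0.0/8 -> H2 at depth 8
  - 207.9.168.28/32 clear@32
  add 4.125.158.48/28 -> H2 at depth 28
  add 44.102.48.0/20 -> H2 at depth 20
  add 0.0.0.0/0 -> H1 at depth 0
  add 44.102.48.0/20 -> H1 at depth 20
  add 118.0.0.0/8 -> H0 at depth 8
  - 44.102.48.0/20 clear@20
  Q 118.0.0.8: descend 01110110 ; hops seen [H1,H0] ; pick H0
  Q 169.176.227.135: descend 1 ; hops seen [H1] ; pick H1
  Q 4.125.158.55: descend 0000010001111101100111100011 ; hops seen [H1,H2] ; pick H2
  add 44.102.60.0/24 -> H0 at depth 24
  Q 118.0.1.128: descend 01110110 ; hops seen [H1,H0] ; pick H0
  - 0.0.0.0/0 clear@0
  add 118.195.248.208/28 -> H1 at depth 28
  add 207.9.0.0/16 -> H0 at depth 16
  add 44.102.60.96/28 -> H2 at depth 28
  Q 118.195.248.218: descend 0111011011000011111110001101 ; hops seen [H0,H1] ; pick H1
  - 4.125.158.48/28 clear@28
  add 207.9.168.0/24 -> H0 at depth 24
  add 0.0.0.0/0 -> H1 at depth 0
  - 207.9.168.0/24 clear@24
  add 118.195.248.0/24 -> H0 at depth 24
  add 118.195.240.0/20 -> H2 at depth 20
  Q 118.48.71.81: descend 01110110 ; hops seen [H1,H0] ; pick H0

== LOOKUPS ==
["H0","H1","H2","H0","H1","H0"]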